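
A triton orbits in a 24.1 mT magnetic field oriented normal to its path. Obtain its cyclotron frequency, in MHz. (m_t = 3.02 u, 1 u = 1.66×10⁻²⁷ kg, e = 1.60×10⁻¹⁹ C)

f = qB/(2πm) = (1×1.60×10^-19)(0.0241) / [2π(5.01×10^-27)] = 1.22×10^5 Hz.

f ≈ 0.122 MHz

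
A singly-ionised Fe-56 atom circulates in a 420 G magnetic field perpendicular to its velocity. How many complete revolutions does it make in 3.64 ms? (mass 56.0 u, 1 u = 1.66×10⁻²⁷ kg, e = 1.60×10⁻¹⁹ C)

N = 41

T = 2πm/(qB) = 2π(9.296×10^-26) / [(1×1.60×10^-19)(0.0420)] = 8.6917×10^-5 s.
N = t/T = 3.64×10^-3 / 8.6917×10^-5 ≈ 41.88, so 41 complete revolutions.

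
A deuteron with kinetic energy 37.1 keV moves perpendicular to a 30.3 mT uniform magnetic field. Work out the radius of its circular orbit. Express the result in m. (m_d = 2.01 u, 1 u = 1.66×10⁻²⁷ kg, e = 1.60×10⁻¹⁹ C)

r ≈ 1.30 m

Convert the energy: K = 37.1 keV = 5.94×10^-15 J.
v = √(2K/m) = √(2·5.94×10^-15/3.34×10^-27) = 1.89×10^6 m/s.
r = mv/(qB) = (3.34×10^-27)(1.89×10^6) / [(1×1.60×10^-19)(0.0303)] = 1.30 m.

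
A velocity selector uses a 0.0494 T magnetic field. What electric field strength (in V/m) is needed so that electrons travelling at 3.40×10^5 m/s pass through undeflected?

E ≈ 1.68×10^4 V/m

qE = qvB ⇒ E = vB = (3.40×10^5)(0.0494) = 1.68×10^4 V/m.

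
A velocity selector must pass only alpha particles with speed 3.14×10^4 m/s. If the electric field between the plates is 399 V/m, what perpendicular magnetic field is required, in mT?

B ≈ 12.7 mT

qE = qvB ⇒ B = E/v = (399) / (3.14×10^4) = 0.0127 T.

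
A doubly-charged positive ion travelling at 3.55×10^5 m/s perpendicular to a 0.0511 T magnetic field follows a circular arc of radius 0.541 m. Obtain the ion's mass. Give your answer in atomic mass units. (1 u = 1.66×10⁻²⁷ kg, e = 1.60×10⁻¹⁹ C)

qvB = mv²/r ⇒ m = qBr/v.
m = (2×1.60×10^-19)(0.0511)(0.541) / (3.55×10^5) = 2.49×10^-26 kg = 15.0 u.

m ≈ 15.0 u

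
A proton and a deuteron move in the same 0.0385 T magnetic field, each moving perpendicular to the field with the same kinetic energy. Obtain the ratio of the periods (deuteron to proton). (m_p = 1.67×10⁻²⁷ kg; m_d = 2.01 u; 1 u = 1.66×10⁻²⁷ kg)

T = 2πm/(qB) is independent of speed, so T₂/T₁ = (m₂/q₂)/(m₁/q₁).
T_{deuteron}/T_{proton} = (3.34×10^-27/1e) / (1.67×10^-27/1e) = 2.00.

ratio ≈ 2.00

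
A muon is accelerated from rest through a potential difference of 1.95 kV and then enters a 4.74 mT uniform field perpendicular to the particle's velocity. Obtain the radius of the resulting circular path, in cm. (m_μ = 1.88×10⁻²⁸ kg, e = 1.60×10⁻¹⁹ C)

r ≈ 45.2 cm

The kinetic energy gained is K = qV = (1×1.60×10^-19)(1950) = 3.12×10^-16 J.
v = √(2K/m) = 1.82×10^6 m/s.
r = mv/(qB) = (1.88×10^-28)(1.82×10^6) / [(1×1.60×10^-19)(4.74×10^-3)] = 0.452 m.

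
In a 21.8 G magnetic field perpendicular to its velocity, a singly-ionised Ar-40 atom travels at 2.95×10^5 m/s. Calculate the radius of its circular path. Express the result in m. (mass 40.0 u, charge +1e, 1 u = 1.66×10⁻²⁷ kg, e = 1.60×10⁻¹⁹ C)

r ≈ 56.2 m

The magnetic force provides the centripetal force: qvB = mv²/r, so r = mv/(qB).
r = (6.64×10^-26 kg)(2.95×10^5 m/s) / [(1×1.60×10^-19 C)(2.18×10^-3 T)] = 56.2 m.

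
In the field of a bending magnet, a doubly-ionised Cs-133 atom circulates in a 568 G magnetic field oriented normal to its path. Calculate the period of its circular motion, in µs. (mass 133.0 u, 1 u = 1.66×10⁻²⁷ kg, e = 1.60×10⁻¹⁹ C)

T ≈ 76.3 µs

The cyclotron period is independent of speed: T = 2πm/(qB).
T = 2π(2.21×10^-25) / [(2×1.60×10^-19)(0.0568)] = 7.63×10^-5 s.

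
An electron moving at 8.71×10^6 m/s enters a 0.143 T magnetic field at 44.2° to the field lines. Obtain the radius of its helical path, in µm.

r ≈ 242 µm

Only the perpendicular component v⊥ = v sin44.2° = 6.07×10^6 m/s is bent by the field.
r = m v⊥ /(qB) = (9.11×10^-31)(6.07×10^6) / [(1×1.60×10^-19)(0.143)] = 2.42×10^-4 m.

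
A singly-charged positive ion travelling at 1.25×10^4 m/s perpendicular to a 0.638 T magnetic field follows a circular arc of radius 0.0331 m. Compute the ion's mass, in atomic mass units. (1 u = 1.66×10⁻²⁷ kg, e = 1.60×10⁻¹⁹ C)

qvB = mv²/r ⇒ m = qBr/v.
m = (1×1.60×10^-19)(0.638)(0.0331) / (1.25×10^4) = 2.70×10^-25 kg = 163 u.

m ≈ 163 u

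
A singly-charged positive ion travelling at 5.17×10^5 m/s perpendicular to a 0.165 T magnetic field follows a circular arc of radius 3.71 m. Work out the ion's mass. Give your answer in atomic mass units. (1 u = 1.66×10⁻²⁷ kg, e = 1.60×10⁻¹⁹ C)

m ≈ 114 u

qvB = mv²/r ⇒ m = qBr/v.
m = (1×1.60×10^-19)(0.165)(3.71) / (5.17×10^5) = 1.89×10^-25 kg = 114 u.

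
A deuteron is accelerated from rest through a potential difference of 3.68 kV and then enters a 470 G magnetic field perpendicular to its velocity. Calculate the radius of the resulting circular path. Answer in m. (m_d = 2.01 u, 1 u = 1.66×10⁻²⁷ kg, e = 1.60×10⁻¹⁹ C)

r ≈ 0.264 m

The kinetic energy gained is K = qV = (1×1.60×10^-19)(3680) = 5.89×10^-16 J.
v = √(2K/m) = 5.94×10^5 m/s.
r = mv/(qB) = (3.34×10^-27)(5.94×10^5) / [(1×1.60×10^-19)(0.0470)] = 0.264 m.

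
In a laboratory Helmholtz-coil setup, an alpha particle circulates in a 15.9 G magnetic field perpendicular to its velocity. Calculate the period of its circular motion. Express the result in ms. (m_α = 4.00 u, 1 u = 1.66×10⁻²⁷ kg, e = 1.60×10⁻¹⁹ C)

T ≈ 0.0820 ms

The cyclotron period is independent of speed: T = 2πm/(qB).
T = 2π(6.64×10^-27) / [(2×1.60×10^-19)(1.59×10^-3)] = 8.20×10^-5 s.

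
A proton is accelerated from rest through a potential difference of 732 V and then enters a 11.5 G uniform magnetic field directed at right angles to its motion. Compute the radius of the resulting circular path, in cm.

r ≈ 340 cm

The kinetic energy gained is K = qV = (1×1.60×10^-19)(732) = 1.17×10^-16 J.
v = √(2K/m) = 3.75×10^5 m/s.
r = mv/(qB) = (1.67×10^-27)(3.75×10^5) / [(1×1.60×10^-19)(1.15×10^-3)] = 3.40 m.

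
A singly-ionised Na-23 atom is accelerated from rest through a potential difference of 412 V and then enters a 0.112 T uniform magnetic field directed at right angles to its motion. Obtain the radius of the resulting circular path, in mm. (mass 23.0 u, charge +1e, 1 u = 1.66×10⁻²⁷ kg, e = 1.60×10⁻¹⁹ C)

r ≈ 125 mm

The kinetic energy gained is K = qV = (1×1.60×10^-19)(412) = 6.59×10^-17 J.
v = √(2K/m) = 5.88×10^4 m/s.
r = mv/(qB) = (3.82×10^-26)(5.88×10^4) / [(1×1.60×10^-19)(0.112)] = 0.125 m.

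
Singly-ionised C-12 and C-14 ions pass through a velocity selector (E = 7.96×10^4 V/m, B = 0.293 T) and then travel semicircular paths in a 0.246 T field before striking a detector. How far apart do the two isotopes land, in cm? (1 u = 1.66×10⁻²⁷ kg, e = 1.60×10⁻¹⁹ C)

Both emerge at v = E/B₁ = 2.72×10^5 m/s.
r = mv/(qB₂), so r₁ = 0.1375 m and r₂ = 0.1604 m, giving Δr = 0.0229 m.
After a semicircle each ion lands a diameter 2r from the entry slit, so the separation is 2Δr = 0.0458 m.

Δd ≈ 4.58 cm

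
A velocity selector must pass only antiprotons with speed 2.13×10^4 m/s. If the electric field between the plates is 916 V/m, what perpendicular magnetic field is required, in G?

qE = qvB ⇒ B = E/v = (916) / (2.13×10^4) = 0.0430 T.

B ≈ 430 G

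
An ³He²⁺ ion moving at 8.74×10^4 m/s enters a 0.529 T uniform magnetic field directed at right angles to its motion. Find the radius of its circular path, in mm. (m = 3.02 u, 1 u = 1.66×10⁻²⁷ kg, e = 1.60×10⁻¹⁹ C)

r ≈ 2.59 mm

The magnetic force provides the centripetal force: qvB = mv²/r, so r = mv/(qB).
r = (5.01×10^-27 kg)(8.74×10^4 m/s) / [(2×1.60×10^-19 C)(0.529 T)] = 2.59×10^-3 m.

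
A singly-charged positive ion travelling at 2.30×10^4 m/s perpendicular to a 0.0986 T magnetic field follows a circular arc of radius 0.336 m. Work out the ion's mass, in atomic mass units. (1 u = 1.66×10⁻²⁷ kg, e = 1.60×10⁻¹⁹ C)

qvB = mv²/r ⇒ m = qBr/v.
m = (1×1.60×10^-19)(0.0986)(0.336) / (2.30×10^4) = 2.30×10^-25 kg = 139 u.

m ≈ 139 u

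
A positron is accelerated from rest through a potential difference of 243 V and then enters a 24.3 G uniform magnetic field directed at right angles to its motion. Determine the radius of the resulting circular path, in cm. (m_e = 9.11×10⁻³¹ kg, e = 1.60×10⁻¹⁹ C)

The kinetic energy gained is K = qV = (1×1.60×10^-19)(243) = 3.89×10^-17 J.
v = √(2K/m) = 9.24×10^6 m/s.
r = mv/(qB) = (9.11×10^-31)(9.24×10^6) / [(1×1.60×10^-19)(2.43×10^-3)] = 0.0216 m.

r ≈ 2.16 cm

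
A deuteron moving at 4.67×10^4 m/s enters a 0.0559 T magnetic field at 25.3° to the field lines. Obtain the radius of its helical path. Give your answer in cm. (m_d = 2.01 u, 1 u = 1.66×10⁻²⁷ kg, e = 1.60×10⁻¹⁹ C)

Only the perpendicular component v⊥ = v sin25.3° = 2.00×10^4 m/s is bent by the field.
r = m v⊥ /(qB) = (3.34×10^-27)(2.00×10^4) / [(1×1.60×10^-19)(0.0559)] = 7.45×10^-3 m.

r ≈ 0.745 cm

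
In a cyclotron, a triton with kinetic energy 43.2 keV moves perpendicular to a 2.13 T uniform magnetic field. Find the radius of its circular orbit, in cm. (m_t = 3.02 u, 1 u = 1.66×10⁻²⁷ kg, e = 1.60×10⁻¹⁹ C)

r ≈ 2.44 cm

Convert the energy: K = 43.2 keV = 6.91×10^-15 J.
v = √(2K/m) = √(2·6.91×10^-15/5.01×10^-27) = 1.66×10^6 m/s.
r = mv/(qB) = (5.01×10^-27)(1.66×10^6) / [(1×1.60×10^-19)(2.13)] = 0.0244 m.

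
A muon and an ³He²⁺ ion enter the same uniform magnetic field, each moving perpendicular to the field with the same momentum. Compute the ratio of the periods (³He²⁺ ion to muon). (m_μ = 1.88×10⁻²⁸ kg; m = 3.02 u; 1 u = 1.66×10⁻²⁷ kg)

T = 2πm/(qB) is independent of speed, so T₂/T₁ = (m₂/q₂)/(m₁/q₁).
T_{³He²⁺ ion}/T_{muon} = (5.01×10^-27/2e) / (1.88×10^-28/1e) = 13.3.

ratio ≈ 13.3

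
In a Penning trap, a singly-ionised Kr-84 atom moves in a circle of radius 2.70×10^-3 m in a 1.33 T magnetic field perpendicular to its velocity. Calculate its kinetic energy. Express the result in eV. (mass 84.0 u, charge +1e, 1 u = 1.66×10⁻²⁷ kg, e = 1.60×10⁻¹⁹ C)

v = qBr/m = (1×1.60×10^-19)(1.33)(2.70×10^-3) / (1.39×10^-25) = 4120 m/s.
K = ½mv² = 0.5·(1.39×10^-25)·(4120)² = 1.18×10^-18 J = 7.40 eV.

K ≈ 7.40 eV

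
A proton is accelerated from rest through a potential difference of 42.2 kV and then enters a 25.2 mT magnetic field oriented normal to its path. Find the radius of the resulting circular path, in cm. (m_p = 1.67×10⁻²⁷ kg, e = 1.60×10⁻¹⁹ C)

The kinetic energy gained is K = qV = (1×1.60×10^-19)(4.22×10^4) = 6.75×10^-15 J.
v = √(2K/m) = 2.84×10^6 m/s.
r = mv/(qB) = (1.67×10^-27)(2.84×10^6) / [(1×1.60×10^-19)(0.0252)] = 1.18 m.

r ≈ 118 cm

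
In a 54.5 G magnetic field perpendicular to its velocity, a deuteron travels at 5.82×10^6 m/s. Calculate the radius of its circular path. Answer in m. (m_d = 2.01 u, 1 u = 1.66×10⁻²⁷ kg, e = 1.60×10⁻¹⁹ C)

r ≈ 22.3 m

The magnetic force provides the centripetal force: qvB = mv²/r, so r = mv/(qB).
r = (3.34×10^-27 kg)(5.82×10^6 m/s) / [(1×1.60×10^-19 C)(5.45×10^-3 T)] = 22.3 m.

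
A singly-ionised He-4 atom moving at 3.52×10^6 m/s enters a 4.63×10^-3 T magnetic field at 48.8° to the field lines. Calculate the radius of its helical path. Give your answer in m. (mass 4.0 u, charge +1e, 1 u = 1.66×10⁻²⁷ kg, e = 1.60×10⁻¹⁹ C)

r ≈ 23.7 m

Only the perpendicular component v⊥ = v sin48.8° = 2.65×10^6 m/s is bent by the field.
r = m v⊥ /(qB) = (6.64×10^-27)(2.65×10^6) / [(1×1.60×10^-19)(4.63×10^-3)] = 23.7 m.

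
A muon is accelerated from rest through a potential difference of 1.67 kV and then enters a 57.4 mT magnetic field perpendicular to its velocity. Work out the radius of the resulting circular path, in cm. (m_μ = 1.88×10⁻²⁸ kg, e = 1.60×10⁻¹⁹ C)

r ≈ 3.45 cm

The kinetic energy gained is K = qV = (1×1.60×10^-19)(1670) = 2.67×10^-16 J.
v = √(2K/m) = 1.69×10^6 m/s.
r = mv/(qB) = (1.88×10^-28)(1.69×10^6) / [(1×1.60×10^-19)(0.0574)] = 0.0345 m.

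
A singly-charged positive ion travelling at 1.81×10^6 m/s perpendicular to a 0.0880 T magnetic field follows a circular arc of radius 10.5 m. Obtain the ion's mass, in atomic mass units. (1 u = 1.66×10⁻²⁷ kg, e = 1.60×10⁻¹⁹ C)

m ≈ 49.2 u

qvB = mv²/r ⇒ m = qBr/v.
m = (1×1.60×10^-19)(0.0880)(10.5) / (1.81×10^6) = 8.17×10^-26 kg = 49.2 u.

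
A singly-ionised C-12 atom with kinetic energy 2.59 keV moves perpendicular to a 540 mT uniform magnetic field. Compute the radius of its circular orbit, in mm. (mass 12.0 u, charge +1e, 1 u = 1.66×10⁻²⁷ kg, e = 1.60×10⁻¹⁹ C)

r ≈ 47.0 mm

Convert the energy: K = 2.59 keV = 4.14×10^-16 J.
v = √(2K/m) = √(2·4.14×10^-16/1.99×10^-26) = 2.04×10^5 m/s.
r = mv/(qB) = (1.99×10^-26)(2.04×10^5) / [(1×1.60×10^-19)(0.540)] = 0.0470 m.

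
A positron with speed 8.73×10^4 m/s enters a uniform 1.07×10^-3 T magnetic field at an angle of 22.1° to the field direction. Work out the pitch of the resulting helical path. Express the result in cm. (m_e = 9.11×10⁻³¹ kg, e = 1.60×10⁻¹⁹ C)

The velocity component along B is v∥ = v cos22.1° = 8.09×10^4 m/s.
The cyclotron period T = 2πm/(qB) = 3.34×10^-8 s is set by m, q, B alone.
Pitch = v∥·T = (8.09×10^4)(3.34×10^-8) = 2.70×10^-3 m.

pitch ≈ 0.270 cm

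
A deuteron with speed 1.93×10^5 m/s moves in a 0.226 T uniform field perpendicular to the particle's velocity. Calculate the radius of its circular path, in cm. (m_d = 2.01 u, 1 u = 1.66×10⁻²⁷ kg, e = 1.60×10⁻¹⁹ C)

r ≈ 1.78 cm

The magnetic force provides the centripetal force: qvB = mv²/r, so r = mv/(qB).
r = (3.34×10^-27 kg)(1.93×10^5 m/s) / [(1×1.60×10^-19 C)(0.226 T)] = 0.0178 m.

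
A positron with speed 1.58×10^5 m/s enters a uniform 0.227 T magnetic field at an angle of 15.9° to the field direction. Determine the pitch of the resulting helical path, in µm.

The velocity component along B is v∥ = v cos15.9° = 1.52×10^5 m/s.
The cyclotron period T = 2πm/(qB) = 1.58×10^-10 s is set by m, q, B alone.
Pitch = v∥·T = (1.52×10^5)(1.58×10^-10) = 2.39×10^-5 m.

pitch ≈ 23.9 µm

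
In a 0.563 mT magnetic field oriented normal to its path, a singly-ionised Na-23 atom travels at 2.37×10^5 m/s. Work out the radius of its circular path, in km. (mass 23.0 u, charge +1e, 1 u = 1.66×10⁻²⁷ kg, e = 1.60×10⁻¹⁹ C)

The magnetic force provides the centripetal force: qvB = mv²/r, so r = mv/(qB).
r = (3.82×10^-26 kg)(2.37×10^5 m/s) / [(1×1.60×10^-19 C)(5.63×10^-4 T)] = 100 m.

r ≈ 0.100 km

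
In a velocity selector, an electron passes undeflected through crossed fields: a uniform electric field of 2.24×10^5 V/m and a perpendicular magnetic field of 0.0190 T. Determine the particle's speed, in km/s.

For zero net force, qE = qvB, so v = E/B.
v = (2.24×10^5) / (0.0190) = 1.18×10^7 m/s.

v ≈ 11800 km/s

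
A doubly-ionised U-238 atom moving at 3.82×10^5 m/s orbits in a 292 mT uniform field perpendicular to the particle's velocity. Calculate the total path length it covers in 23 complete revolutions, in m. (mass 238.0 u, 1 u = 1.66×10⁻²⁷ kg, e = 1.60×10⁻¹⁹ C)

L ≈ 233 m

r = mv/(qB) = 1.62 m, so one revolution covers 2πr = 10.1 m.
In 23 revolutions: L = 23·2πr = 233 m.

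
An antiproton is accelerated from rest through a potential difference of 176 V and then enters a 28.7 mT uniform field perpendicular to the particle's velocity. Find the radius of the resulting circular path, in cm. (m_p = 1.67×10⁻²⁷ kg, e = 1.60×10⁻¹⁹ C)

r ≈ 6.68 cm

The kinetic energy gained is K = qV = (1×1.60×10^-19)(176) = 2.82×10^-17 J.
v = √(2K/m) = 1.84×10^5 m/s.
r = mv/(qB) = (1.67×10^-27)(1.84×10^5) / [(1×1.60×10^-19)(0.0287)] = 0.0668 m.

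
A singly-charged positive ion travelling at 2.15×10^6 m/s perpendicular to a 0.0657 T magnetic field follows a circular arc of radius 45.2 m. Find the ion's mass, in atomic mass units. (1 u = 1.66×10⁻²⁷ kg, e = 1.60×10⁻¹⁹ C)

m ≈ 133 u

qvB = mv²/r ⇒ m = qBr/v.
m = (1×1.60×10^-19)(0.0657)(45.2) / (2.15×10^6) = 2.21×10^-25 kg = 133 u.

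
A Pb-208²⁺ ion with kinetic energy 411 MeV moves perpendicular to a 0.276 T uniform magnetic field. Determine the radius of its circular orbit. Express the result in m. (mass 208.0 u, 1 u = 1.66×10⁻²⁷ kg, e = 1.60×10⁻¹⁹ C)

r ≈ 76.3 m

Convert the energy: K = 411 MeV = 6.58×10^-11 J.
v = √(2K/m) = √(2·6.58×10^-11/3.45×10^-25) = 1.95×10^7 m/s.
r = mv/(qB) = (3.45×10^-25)(1.95×10^7) / [(2×1.60×10^-19)(0.276)] = 76.3 m.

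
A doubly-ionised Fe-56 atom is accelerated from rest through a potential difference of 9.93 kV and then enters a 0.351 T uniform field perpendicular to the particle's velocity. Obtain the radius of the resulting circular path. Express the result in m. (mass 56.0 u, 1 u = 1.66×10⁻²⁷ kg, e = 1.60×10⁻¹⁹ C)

r ≈ 0.216 m

The kinetic energy gained is K = qV = (2×1.60×10^-19)(9930) = 3.18×10^-15 J.
v = √(2K/m) = 2.61×10^5 m/s.
r = mv/(qB) = (9.30×10^-26)(2.61×10^5) / [(2×1.60×10^-19)(0.351)] = 0.216 m.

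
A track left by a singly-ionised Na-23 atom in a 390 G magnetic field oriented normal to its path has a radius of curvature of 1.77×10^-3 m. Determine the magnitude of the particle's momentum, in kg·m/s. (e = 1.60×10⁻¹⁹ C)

Since qvB = mv²/r, the momentum p = mv = qBr.
p = (1×1.60×10^-19)(0.0390)(1.77×10^-3) = 1.10×10^-23 kg·m/s.

p ≈ 1.10×10^-23 kg·m/s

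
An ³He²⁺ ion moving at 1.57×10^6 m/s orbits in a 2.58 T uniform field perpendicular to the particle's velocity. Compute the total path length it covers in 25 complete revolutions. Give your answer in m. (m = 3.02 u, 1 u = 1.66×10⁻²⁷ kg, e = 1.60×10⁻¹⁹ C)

r = mv/(qB) = 9.53×10^-3 m, so one revolution covers 2πr = 0.0599 m.
In 25 revolutions: L = 25·2πr = 1.50 m.

L ≈ 1.50 m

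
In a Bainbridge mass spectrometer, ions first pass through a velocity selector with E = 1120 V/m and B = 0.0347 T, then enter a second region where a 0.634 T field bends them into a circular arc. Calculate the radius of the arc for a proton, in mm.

The selector passes v = E/B = 1120/0.0347 = 3.23×10^4 m/s.
In the deflection region, r = mv/(qB₂) = (1.67×10^-27)(3.23×10^4) / [(1×1.60×10^-19)(0.634)] = 5.31×10^-4 m.

r ≈ 0.531 mm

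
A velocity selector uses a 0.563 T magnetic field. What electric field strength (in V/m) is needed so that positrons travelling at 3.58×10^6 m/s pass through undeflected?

qE = qvB ⇒ E = vB = (3.58×10^6)(0.563) = 2.02×10^6 V/m.

E ≈ 2.02×10^6 V/m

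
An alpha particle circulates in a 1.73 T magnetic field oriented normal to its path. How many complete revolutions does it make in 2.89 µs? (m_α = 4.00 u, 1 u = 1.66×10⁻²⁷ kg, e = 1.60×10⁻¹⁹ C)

T = 2πm/(qB) = 2π(6.64×10^-27) / [(2×1.60×10^-19)(1.73)] = 7.5362×10^-8 s.
N = t/T = 2.89×10^-6 / 7.5362×10^-8 ≈ 38.35, so 38 complete revolutions.

N = 38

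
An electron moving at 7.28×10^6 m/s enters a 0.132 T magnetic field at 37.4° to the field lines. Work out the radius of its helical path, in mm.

Only the perpendicular component v⊥ = v sin37.4° = 4.42×10^6 m/s is bent by the field.
r = m v⊥ /(qB) = (9.11×10^-31)(4.42×10^6) / [(1×1.60×10^-19)(0.132)] = 1.91×10^-4 m.

r ≈ 0.191 mm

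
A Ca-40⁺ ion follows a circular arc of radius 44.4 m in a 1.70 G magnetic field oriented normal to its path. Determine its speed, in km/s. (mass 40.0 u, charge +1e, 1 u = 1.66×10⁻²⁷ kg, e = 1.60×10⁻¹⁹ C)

v ≈ 18.2 km/s

From qvB = mv²/r, v = qBr/m.
v = (1×1.60×10^-19)(1.70×10^-4)(44.4) / (6.64×10^-26) = 1.82×10^4 m/s.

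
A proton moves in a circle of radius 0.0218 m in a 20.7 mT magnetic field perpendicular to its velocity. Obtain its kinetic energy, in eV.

K ≈ 9.75 eV

v = qBr/m = (1×1.60×10^-19)(0.0207)(0.0218) / (1.67×10^-27) = 4.32×10^4 m/s.
K = ½mv² = 0.5·(1.67×10^-27)·(4.32×10^4)² = 1.56×10^-18 J = 9.75 eV.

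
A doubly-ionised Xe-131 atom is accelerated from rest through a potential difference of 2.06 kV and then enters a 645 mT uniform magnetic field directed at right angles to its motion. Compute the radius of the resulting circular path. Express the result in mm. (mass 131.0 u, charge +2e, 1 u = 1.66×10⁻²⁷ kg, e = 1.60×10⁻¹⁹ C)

The kinetic energy gained is K = qV = (2×1.60×10^-19)(2060) = 6.59×10^-16 J.
v = √(2K/m) = 7.79×10^4 m/s.
r = mv/(qB) = (2.17×10^-25)(7.79×10^4) / [(2×1.60×10^-19)(0.645)] = 0.0820 m.

r ≈ 82.0 mm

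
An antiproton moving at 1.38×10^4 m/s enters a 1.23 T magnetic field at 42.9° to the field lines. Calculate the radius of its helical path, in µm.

Only the perpendicular component v⊥ = v sin42.9° = 9390 m/s is bent by the field.
r = m v⊥ /(qB) = (1.67×10^-27)(9390) / [(1×1.60×10^-19)(1.23)] = 7.97×10^-5 m.

r ≈ 79.7 µm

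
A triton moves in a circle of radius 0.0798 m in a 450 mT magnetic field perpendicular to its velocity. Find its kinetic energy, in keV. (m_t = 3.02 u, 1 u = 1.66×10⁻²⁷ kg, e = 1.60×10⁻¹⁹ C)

v = qBr/m = (1×1.60×10^-19)(0.450)(0.0798) / (5.01×10^-27) = 1.15×10^6 m/s.
K = ½mv² = 0.5·(5.01×10^-27)·(1.15×10^6)² = 3.29×10^-15 J = 20.6 keV.

K ≈ 20.6 keV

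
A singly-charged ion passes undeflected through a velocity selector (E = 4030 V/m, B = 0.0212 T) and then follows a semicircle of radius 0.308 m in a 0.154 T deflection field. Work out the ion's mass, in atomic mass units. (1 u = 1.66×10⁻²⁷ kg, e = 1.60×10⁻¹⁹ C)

m ≈ 24.0 u

v = E/B₁ = 1.90×10^5 m/s.
From r = mv/(qB₂), m = qB₂r/v = (1×1.60×10^-19)(0.154)(0.308) / (1.90×10^5) = 3.99×10^-26 kg.
In atomic mass units: m = 3.99×10^-26 / 1.66×10^-27 = 24.0 u.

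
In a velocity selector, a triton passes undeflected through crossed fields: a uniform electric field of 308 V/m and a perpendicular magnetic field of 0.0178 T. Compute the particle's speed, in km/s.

For zero net force, qE = qvB, so v = E/B.
v = (308) / (0.0178) = 1.73×10^4 m/s.

v ≈ 17.3 km/s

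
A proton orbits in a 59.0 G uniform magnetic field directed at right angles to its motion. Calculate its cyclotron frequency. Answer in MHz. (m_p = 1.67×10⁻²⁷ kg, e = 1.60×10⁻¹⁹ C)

f ≈ 0.0900 MHz

f = qB/(2πm) = (1×1.60×10^-19)(5.90×10^-3) / [2π(1.67×10^-27)] = 9.00×10^4 Hz.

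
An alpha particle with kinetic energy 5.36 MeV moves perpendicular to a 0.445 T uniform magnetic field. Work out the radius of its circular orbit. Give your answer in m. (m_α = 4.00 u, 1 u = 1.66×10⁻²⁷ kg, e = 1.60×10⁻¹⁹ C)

Convert the energy: K = 5.36 MeV = 8.58×10^-13 J.
v = √(2K/m) = √(2·8.58×10^-13/6.64×10^-27) = 1.61×10^7 m/s.
r = mv/(qB) = (6.64×10^-27)(1.61×10^7) / [(2×1.60×10^-19)(0.445)] = 0.749 m.

r ≈ 0.749 m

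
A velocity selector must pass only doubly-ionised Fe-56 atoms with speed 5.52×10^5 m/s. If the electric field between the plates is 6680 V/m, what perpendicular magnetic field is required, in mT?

B ≈ 12.1 mT

qE = qvB ⇒ B = E/v = (6680) / (5.52×10^5) = 0.0121 T.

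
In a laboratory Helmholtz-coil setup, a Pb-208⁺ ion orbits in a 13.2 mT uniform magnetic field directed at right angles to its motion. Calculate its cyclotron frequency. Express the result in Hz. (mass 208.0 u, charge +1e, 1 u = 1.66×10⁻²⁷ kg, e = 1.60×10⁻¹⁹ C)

f ≈ 974 Hz

f = qB/(2πm) = (1×1.60×10^-19)(0.0132) / [2π(3.45×10^-25)] = 974 Hz.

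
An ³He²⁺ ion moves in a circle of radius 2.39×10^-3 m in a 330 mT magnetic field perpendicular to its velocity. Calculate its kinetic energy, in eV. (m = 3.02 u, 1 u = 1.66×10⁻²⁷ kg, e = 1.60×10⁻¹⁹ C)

K ≈ 39.7 eV

v = qBr/m = (2×1.60×10^-19)(0.330)(2.39×10^-3) / (5.01×10^-27) = 5.03×10^4 m/s.
K = ½mv² = 0.5·(5.01×10^-27)·(5.03×10^4)² = 6.35×10^-18 J = 39.7 eV.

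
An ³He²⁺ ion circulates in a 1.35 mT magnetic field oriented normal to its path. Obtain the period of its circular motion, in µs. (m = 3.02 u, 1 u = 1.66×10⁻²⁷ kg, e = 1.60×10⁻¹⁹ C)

T ≈ 72.9 µs

The cyclotron period is independent of speed: T = 2πm/(qB).
T = 2π(5.01×10^-27) / [(2×1.60×10^-19)(1.35×10^-3)] = 7.29×10^-5 s.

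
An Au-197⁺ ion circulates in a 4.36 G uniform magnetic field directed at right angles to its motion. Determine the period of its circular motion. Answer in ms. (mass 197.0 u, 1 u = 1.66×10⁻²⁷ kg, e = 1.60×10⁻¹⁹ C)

T ≈ 29.5 ms

The cyclotron period is independent of speed: T = 2πm/(qB).
T = 2π(3.27×10^-25) / [(1×1.60×10^-19)(4.36×10^-4)] = 0.0295 s.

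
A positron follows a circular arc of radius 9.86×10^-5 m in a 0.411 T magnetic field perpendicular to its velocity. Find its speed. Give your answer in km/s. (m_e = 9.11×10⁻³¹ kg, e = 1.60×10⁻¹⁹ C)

From qvB = mv²/r, v = qBr/m.
v = (1×1.60×10^-19)(0.411)(9.86×10^-5) / (9.11×10^-31) = 7.12×10^6 m/s.

v ≈ 7120 km/s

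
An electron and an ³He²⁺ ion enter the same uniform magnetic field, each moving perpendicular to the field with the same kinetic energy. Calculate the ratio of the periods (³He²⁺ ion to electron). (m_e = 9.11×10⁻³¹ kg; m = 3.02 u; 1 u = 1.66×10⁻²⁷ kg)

ratio ≈ 2750

T = 2πm/(qB) is independent of speed, so T₂/T₁ = (m₂/q₂)/(m₁/q₁).
T_{³He²⁺ ion}/T_{electron} = (5.01×10^-27/2e) / (9.11×10^-31/1e) = 2750.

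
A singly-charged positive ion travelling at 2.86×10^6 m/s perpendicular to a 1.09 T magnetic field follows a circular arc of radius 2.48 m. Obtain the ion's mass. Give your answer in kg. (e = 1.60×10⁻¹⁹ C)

m ≈ 1.51×10^-25 kg

qvB = mv²/r ⇒ m = qBr/v.
m = (1×1.60×10^-19)(1.09)(2.48) / (2.86×10^6) = 1.51×10^-25 kg.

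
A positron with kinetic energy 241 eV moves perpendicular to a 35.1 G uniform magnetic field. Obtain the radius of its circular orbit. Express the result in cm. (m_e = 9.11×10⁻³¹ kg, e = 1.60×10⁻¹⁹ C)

r ≈ 1.49 cm

Convert the energy: K = 241 eV = 3.86×10^-17 J.
v = √(2K/m) = √(2·3.86×10^-17/9.11×10^-31) = 9.20×10^6 m/s.
r = mv/(qB) = (9.11×10^-31)(9.20×10^6) / [(1×1.60×10^-19)(3.51×10^-3)] = 0.0149 m.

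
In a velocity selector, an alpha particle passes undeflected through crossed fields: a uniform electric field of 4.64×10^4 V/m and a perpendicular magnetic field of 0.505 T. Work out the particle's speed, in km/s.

For zero net force, qE = qvB, so v = E/B.
v = (4.64×10^4) / (0.505) = 9.19×10^4 m/s.

v ≈ 91.9 km/s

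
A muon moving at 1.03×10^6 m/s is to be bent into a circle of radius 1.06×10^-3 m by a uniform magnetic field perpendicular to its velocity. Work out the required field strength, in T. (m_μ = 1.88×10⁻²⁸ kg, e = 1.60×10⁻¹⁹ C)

B ≈ 1.14 T

qvB = mv²/r gives B = mv/(qr).
B = (1.88×10^-28)(1.03×10^6) / [(1×1.60×10^-19)(1.06×10^-3)] = 1.14 T.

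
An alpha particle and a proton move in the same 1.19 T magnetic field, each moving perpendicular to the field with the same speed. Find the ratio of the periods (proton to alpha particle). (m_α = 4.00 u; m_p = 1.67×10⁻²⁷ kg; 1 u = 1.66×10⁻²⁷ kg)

ratio ≈ 0.503

T = 2πm/(qB) is independent of speed, so T₂/T₁ = (m₂/q₂)/(m₁/q₁).
T_{proton}/T_{alpha particle} = (1.67×10^-27/1e) / (6.64×10^-27/2e) = 0.503.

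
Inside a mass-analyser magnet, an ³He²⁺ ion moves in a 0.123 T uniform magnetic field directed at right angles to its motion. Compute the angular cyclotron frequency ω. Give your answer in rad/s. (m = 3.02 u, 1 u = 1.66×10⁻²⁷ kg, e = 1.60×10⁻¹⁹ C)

ω ≈ 7.85×10^6 rad/s

ω = qB/m = (2×1.60×10^-19)(0.123) / (5.01×10^-27) = 7.85×10^6 rad/s.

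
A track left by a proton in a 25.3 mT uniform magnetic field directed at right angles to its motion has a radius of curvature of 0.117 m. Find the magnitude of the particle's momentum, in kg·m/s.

Since qvB = mv²/r, the momentum p = mv = qBr.
p = (1×1.60×10^-19)(0.0253)(0.117) = 4.74×10^-22 kg·m/s.

p ≈ 4.74×10^-22 kg·m/s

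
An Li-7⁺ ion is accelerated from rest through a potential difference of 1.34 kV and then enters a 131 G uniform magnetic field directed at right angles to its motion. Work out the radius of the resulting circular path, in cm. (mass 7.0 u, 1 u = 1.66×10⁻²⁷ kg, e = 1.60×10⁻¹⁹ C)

r ≈ 106 cm

The kinetic energy gained is K = qV = (1×1.60×10^-19)(1340) = 2.14×10^-16 J.
v = √(2K/m) = 1.92×10^5 m/s.
r = mv/(qB) = (1.16×10^-26)(1.92×10^5) / [(1×1.60×10^-19)(0.0131)] = 1.06 m.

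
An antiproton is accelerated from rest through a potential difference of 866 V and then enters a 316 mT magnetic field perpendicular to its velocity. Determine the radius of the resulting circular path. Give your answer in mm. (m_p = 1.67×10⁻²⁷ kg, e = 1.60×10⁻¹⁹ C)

The kinetic energy gained is K = qV = (1×1.60×10^-19)(866) = 1.39×10^-16 J.
v = √(2K/m) = 4.07×10^5 m/s.
r = mv/(qB) = (1.67×10^-27)(4.07×10^5) / [(1×1.60×10^-19)(0.316)] = 0.0135 m.

r ≈ 13.5 mm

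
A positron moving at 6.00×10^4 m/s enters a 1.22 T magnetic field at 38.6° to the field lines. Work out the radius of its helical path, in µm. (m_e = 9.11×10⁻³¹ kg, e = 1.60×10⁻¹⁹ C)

r ≈ 0.175 µm

Only the perpendicular component v⊥ = v sin38.6° = 3.74×10^4 m/s is bent by the field.
r = m v⊥ /(qB) = (9.11×10^-31)(3.74×10^4) / [(1×1.60×10^-19)(1.22)] = 1.75×10^-7 m.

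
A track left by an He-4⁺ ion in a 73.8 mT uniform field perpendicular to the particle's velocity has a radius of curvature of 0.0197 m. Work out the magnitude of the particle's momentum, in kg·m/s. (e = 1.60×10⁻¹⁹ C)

p ≈ 2.33×10^-22 kg·m/s

Since qvB = mv²/r, the momentum p = mv = qBr.
p = (1×1.60×10^-19)(0.0738)(0.0197) = 2.33×10^-22 kg·m/s.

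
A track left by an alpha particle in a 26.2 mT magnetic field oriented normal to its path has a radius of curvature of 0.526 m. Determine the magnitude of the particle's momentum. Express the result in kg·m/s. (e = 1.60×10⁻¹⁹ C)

p ≈ 4.41×10^-21 kg·m/s

Since qvB = mv²/r, the momentum p = mv = qBr.
p = (2×1.60×10^-19)(0.0262)(0.526) = 4.41×10^-21 kg·m/s.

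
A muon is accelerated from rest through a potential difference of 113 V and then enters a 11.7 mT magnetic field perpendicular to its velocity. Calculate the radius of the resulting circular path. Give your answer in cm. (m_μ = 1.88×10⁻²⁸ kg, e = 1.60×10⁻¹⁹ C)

r ≈ 4.40 cm

The kinetic energy gained is K = qV = (1×1.60×10^-19)(113) = 1.81×10^-17 J.
v = √(2K/m) = 4.39×10^5 m/s.
r = mv/(qB) = (1.88×10^-28)(4.39×10^5) / [(1×1.60×10^-19)(0.0117)] = 0.0440 m.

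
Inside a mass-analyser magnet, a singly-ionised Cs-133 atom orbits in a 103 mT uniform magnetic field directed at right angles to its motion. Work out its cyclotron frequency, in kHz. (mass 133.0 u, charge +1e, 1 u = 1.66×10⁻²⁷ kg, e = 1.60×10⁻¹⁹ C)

f = qB/(2πm) = (1×1.60×10^-19)(0.103) / [2π(2.21×10^-25)] = 1.19×10^4 Hz.

f ≈ 11.9 kHz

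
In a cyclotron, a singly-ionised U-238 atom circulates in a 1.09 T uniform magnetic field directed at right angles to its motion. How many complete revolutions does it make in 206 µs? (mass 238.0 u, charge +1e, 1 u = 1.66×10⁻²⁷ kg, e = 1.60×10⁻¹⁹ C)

N = 14

T = 2πm/(qB) = 2π(3.9508×10^-25) / [(1×1.60×10^-19)(1.09)] = 1.4234×10^-5 s.
N = t/T = 2.06×10^-4 / 1.4234×10^-5 ≈ 14.47, so 14 complete revolutions.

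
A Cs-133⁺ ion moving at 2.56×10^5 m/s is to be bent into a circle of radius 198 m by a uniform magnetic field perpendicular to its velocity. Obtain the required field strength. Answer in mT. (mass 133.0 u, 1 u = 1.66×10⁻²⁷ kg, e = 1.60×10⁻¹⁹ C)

qvB = mv²/r gives B = mv/(qr).
B = (2.21×10^-25)(2.56×10^5) / [(1×1.60×10^-19)(198)] = 1.78×10^-3 T.

B ≈ 1.78 mT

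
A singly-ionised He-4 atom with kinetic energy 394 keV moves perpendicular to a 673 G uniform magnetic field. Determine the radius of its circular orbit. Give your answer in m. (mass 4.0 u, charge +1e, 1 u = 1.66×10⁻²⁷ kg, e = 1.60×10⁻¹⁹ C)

r ≈ 2.69 m

Convert the energy: K = 394 keV = 6.30×10^-14 J.
v = √(2K/m) = √(2·6.30×10^-14/6.64×10^-27) = 4.36×10^6 m/s.
r = mv/(qB) = (6.64×10^-27)(4.36×10^6) / [(1×1.60×10^-19)(0.0673)] = 2.69 m.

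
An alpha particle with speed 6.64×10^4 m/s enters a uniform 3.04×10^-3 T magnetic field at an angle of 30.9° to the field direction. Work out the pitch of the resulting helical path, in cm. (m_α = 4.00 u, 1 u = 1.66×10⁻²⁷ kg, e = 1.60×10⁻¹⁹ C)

pitch ≈ 244 cm

The velocity component along B is v∥ = v cos30.9° = 5.70×10^4 m/s.
The cyclotron period T = 2πm/(qB) = 4.29×10^-5 s is set by m, q, B alone.
Pitch = v∥·T = (5.70×10^4)(4.29×10^-5) = 2.44 m.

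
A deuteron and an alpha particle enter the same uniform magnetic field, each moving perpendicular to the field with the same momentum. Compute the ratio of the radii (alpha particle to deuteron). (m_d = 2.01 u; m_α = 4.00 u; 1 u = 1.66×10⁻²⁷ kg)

ratio ≈ 0.500

r = p/(qB) ⇒ at equal p, r ∝ 1/q.
r_{alpha particle}/r_{deuteron} = 0.500.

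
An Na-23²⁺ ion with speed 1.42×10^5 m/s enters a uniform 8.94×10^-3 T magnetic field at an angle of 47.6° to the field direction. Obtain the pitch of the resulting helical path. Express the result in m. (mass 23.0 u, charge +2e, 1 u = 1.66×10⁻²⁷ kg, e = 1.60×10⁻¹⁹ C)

The velocity component along B is v∥ = v cos47.6° = 9.58×10^4 m/s.
The cyclotron period T = 2πm/(qB) = 8.39×10^-5 s is set by m, q, B alone.
Pitch = v∥·T = (9.58×10^4)(8.39×10^-5) = 8.03 m.

pitch ≈ 8.03 m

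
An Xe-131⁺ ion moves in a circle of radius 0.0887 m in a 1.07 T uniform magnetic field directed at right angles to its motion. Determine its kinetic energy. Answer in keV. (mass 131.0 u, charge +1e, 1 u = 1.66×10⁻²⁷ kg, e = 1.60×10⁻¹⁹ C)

K ≈ 3.31 keV

v = qBr/m = (1×1.60×10^-19)(1.07)(0.0887) / (2.17×10^-25) = 6.98×10^4 m/s.
K = ½mv² = 0.5·(2.17×10^-25)·(6.98×10^4)² = 5.30×10^-16 J = 3.31 keV.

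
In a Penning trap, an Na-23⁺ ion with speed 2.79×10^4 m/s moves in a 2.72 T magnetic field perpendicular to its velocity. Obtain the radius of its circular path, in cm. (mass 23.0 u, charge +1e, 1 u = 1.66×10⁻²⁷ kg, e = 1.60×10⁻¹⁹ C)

r ≈ 0.245 cm

The magnetic force provides the centripetal force: qvB = mv²/r, so r = mv/(qB).
r = (3.82×10^-26 kg)(2.79×10^4 m/s) / [(1×1.60×10^-19 C)(2.72 T)] = 2.45×10^-3 m.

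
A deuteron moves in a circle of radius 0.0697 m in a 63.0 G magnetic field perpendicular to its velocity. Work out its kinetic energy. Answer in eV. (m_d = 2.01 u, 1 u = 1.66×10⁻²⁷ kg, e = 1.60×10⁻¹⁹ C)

K ≈ 4.62 eV

v = qBr/m = (1×1.60×10^-19)(6.30×10^-3)(0.0697) / (3.34×10^-27) = 2.11×10^4 m/s.
K = ½mv² = 0.5·(3.34×10^-27)·(2.11×10^4)² = 7.40×10^-19 J = 4.62 eV.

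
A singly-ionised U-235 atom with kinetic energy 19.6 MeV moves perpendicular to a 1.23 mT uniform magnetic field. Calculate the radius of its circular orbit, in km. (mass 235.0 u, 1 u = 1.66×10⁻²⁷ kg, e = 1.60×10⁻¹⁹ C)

Convert the energy: K = 19.6 MeV = 3.14×10^-12 J.
v = √(2K/m) = √(2·3.14×10^-12/3.90×10^-25) = 4.01×10^6 m/s.
r = mv/(qB) = (3.90×10^-25)(4.01×10^6) / [(1×1.60×10^-19)(1.23×10^-3)] = 7950 m.

r ≈ 7.95 km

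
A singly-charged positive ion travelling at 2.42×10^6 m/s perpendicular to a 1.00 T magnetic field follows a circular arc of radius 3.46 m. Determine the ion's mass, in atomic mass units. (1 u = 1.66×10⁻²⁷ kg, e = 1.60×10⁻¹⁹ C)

m ≈ 138 u

qvB = mv²/r ⇒ m = qBr/v.
m = (1×1.60×10^-19)(1.00)(3.46) / (2.42×10^6) = 2.29×10^-25 kg = 138 u.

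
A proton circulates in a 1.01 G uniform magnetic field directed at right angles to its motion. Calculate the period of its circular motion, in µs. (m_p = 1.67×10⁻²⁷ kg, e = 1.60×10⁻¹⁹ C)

The cyclotron period is independent of speed: T = 2πm/(qB).
T = 2π(1.67×10^-27) / [(1×1.60×10^-19)(1.01×10^-4)] = 6.49×10^-4 s.

T ≈ 649 µs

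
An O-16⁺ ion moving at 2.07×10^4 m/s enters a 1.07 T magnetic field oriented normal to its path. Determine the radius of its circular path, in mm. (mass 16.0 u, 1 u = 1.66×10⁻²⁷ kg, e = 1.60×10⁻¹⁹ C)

The magnetic force provides the centripetal force: qvB = mv²/r, so r = mv/(qB).
r = (2.66×10^-26 kg)(2.07×10^4 m/s) / [(1×1.60×10^-19 C)(1.07 T)] = 3.21×10^-3 m.

r ≈ 3.21 mm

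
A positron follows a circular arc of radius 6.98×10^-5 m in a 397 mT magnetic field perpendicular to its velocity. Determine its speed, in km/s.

v ≈ 4870 km/s

From qvB = mv²/r, v = qBr/m.
v = (1×1.60×10^-19)(0.397)(6.98×10^-5) / (9.11×10^-31) = 4.87×10^6 m/s.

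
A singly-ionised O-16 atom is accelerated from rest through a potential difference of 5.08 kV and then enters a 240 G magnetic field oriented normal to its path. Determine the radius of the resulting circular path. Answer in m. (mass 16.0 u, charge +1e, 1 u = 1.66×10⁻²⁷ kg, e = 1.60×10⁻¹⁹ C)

r ≈ 1.71 m

The kinetic energy gained is K = qV = (1×1.60×10^-19)(5080) = 8.13×10^-16 J.
v = √(2K/m) = 2.47×10^5 m/s.
r = mv/(qB) = (2.66×10^-26)(2.47×10^5) / [(1×1.60×10^-19)(0.0240)] = 1.71 m.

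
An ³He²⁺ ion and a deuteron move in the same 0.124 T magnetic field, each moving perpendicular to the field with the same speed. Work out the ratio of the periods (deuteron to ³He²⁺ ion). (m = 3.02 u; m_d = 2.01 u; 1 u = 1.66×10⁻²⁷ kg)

ratio ≈ 1.33

T = 2πm/(qB) is independent of speed, so T₂/T₁ = (m₂/q₂)/(m₁/q₁).
T_{deuteron}/T_{³He²⁺ ion} = (3.34×10^-27/1e) / (5.01×10^-27/2e) = 1.33.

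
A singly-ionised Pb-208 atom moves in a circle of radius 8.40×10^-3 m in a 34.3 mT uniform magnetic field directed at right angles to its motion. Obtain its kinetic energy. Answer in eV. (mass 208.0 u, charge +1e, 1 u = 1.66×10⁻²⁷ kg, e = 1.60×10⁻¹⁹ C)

v = qBr/m = (1×1.60×10^-19)(0.0343)(8.40×10^-3) / (3.45×10^-25) = 134 m/s.
K = ½mv² = 0.5·(3.45×10^-25)·(134)² = 3.08×10^-21 J = 0.0192 eV.

K ≈ 0.0192 eV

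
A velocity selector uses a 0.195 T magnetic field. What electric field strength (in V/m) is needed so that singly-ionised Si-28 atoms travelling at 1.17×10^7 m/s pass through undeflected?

E ≈ 2.28×10^6 V/m

qE = qvB ⇒ E = vB = (1.17×10^7)(0.195) = 2.28×10^6 V/m.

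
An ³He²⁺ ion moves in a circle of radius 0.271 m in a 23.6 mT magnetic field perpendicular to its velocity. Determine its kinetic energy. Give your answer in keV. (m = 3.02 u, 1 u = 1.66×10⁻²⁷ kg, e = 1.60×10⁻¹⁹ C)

v = qBr/m = (2×1.60×10^-19)(0.0236)(0.271) / (5.01×10^-27) = 4.08×10^5 m/s.
K = ½mv² = 0.5·(5.01×10^-27)·(4.08×10^5)² = 4.18×10^-16 J = 2.61 keV.

K ≈ 2.61 keV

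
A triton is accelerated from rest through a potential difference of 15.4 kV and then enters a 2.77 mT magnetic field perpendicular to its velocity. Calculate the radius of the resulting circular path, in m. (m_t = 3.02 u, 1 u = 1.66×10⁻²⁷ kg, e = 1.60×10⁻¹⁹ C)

r ≈ 11.2 m

The kinetic energy gained is K = qV = (1×1.60×10^-19)(1.54×10^4) = 2.46×10^-15 J.
v = √(2K/m) = 9.91×10^5 m/s.
r = mv/(qB) = (5.01×10^-27)(9.91×10^5) / [(1×1.60×10^-19)(2.77×10^-3)] = 11.2 m.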